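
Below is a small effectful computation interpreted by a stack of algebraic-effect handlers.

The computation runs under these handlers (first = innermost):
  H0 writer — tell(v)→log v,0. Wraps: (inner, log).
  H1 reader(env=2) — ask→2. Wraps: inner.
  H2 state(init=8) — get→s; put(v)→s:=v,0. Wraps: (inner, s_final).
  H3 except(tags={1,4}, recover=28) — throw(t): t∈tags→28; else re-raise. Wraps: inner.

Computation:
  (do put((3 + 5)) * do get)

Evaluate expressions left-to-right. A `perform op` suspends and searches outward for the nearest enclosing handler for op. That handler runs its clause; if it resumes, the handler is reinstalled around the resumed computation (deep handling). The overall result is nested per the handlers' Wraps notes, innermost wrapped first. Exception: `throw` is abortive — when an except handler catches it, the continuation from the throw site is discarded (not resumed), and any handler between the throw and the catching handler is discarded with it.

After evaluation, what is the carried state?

Step-by-step:
put(8) @ H2 ⇒ s:=8
get @ H2 ⇒ 8
H0 returns (0, ())
H1 returns (0, ())
H2 returns ((0, ()), 8)
H3 returns ((0, ()), 8)
= ((0, ()), 8)

Answer: 8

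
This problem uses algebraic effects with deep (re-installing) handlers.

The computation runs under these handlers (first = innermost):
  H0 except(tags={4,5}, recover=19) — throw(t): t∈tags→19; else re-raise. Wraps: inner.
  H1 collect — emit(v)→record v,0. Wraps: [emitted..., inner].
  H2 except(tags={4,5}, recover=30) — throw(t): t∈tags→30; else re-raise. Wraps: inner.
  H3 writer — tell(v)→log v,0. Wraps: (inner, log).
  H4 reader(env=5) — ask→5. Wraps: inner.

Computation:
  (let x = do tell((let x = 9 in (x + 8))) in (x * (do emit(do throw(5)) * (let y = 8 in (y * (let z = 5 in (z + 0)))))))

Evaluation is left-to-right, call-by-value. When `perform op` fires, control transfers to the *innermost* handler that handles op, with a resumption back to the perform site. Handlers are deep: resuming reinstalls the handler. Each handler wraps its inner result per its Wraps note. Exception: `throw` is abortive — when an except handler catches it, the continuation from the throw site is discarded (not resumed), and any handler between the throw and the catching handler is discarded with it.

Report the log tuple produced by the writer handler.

Answer: (17)

Evaluation trace:
tell(17) @ H3 ⇒ log+=17
throw(5) @ H0 caught ⇒ 19
H1 returns [19]
H2 returns [19]
H3 returns ([19], (17))
H4 returns ([19], (17))
= ([19], (17))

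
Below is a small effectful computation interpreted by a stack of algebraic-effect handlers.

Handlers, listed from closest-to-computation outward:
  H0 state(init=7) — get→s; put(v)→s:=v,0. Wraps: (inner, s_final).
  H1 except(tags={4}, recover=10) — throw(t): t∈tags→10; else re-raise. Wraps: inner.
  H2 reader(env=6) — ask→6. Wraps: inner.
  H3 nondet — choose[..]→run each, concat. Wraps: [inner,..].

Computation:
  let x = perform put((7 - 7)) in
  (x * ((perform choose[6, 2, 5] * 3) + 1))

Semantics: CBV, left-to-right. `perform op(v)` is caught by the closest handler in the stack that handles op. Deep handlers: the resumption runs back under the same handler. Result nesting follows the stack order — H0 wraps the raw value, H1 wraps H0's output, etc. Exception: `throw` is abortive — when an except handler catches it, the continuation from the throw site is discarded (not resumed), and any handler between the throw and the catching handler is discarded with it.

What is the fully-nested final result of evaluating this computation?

Answer: [(0, 0), (0, 0), (0, 0)]

Evaluation trace:
put(0) @ H0 ⇒ s:=0
choose[6, 2, 5] @ H3
  branch[0] choose=6:
    H0 returns (0, 0)
    H1 returns (0, 0)
    H2 returns (0, 0)
    H3 returns [(0, 0)]
  branch[1] choose=2:
    H0 returns (0, 0)
    H1 returns (0, 0)
    H2 returns (0, 0)
    H3 returns [(0, 0)]
  branch[2] choose=5:
    H0 returns (0, 0)
    H1 returns (0, 0)
    H2 returns (0, 0)
    H3 returns [(0, 0)]
= [(0, 0), (0, 0), (0, 0)]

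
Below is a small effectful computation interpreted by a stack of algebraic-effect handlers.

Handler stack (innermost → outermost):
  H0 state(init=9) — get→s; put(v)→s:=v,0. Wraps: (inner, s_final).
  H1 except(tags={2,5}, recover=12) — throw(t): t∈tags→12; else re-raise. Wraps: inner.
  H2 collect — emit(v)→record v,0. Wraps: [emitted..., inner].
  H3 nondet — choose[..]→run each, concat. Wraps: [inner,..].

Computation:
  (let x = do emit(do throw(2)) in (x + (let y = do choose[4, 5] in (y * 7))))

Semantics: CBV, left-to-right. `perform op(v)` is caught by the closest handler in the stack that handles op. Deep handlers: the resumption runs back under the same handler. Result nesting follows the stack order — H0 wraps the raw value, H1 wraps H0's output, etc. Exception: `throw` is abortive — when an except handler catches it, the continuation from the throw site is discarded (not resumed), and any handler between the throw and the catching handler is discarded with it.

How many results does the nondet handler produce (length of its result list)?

Answer: 1

Working:
throw(2) @ H1 caught ⇒ 12
H2 returns [12]
H3 returns [[12]]
= [[12]]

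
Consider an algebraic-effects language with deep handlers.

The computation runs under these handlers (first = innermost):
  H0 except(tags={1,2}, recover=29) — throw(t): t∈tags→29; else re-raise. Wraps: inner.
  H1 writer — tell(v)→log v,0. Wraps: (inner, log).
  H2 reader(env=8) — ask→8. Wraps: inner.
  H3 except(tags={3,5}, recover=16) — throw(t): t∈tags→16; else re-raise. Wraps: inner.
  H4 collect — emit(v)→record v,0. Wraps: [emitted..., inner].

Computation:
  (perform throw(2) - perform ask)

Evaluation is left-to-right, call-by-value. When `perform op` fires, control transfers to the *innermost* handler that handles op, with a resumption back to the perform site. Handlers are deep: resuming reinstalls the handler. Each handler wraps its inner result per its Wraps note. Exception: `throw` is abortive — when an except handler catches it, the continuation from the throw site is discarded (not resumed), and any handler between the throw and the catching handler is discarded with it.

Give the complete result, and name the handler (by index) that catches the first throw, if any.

Step-by-step:
throw(2) @ H0 caught ⇒ 29
H1 returns (29, ())
H2 returns (29, ())
H3 returns (29, ())
H4 returns [(29, ())]
= [(29, ())]

Answer: [(29, ())] ; first throw caught by: H0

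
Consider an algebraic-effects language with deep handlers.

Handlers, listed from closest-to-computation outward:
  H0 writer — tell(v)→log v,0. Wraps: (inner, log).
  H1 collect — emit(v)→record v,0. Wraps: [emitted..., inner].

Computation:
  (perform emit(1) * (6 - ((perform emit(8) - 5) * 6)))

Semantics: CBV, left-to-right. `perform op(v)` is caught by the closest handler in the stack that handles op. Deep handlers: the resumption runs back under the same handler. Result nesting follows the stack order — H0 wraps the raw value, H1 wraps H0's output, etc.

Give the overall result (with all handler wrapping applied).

Answer: [1, 8, (0, ())]

Step-by-step:
emit(1) @ H1 ⇒ out+=1
emit(8) @ H1 ⇒ out+=8
H0 returns (0, ())
H1 returns [1, 8, (0, ())]
= [1, 8, (0, ())]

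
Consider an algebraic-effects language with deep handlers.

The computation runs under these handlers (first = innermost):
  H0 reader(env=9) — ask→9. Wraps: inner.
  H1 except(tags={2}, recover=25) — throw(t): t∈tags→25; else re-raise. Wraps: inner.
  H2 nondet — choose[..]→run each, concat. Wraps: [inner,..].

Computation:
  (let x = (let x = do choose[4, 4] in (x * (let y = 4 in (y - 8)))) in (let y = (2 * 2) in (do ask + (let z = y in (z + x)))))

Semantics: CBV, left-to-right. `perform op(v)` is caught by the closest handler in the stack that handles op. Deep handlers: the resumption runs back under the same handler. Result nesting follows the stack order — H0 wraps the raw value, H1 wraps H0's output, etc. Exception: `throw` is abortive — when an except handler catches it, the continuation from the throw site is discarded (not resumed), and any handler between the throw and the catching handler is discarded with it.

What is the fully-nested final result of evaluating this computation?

Evaluation trace:
choose[4, 4] @ H2
  branch[0] choose=4:
    ask @ H0 ⇒ 9
    H0 returns -3
    H1 returns -3
    H2 returns [-3]
  branch[1] choose=4:
    ask @ H0 ⇒ 9
    H0 returns -3
    H1 returns -3
    H2 returns [-3]
= [-3, -3]

Answer: [-3, -3]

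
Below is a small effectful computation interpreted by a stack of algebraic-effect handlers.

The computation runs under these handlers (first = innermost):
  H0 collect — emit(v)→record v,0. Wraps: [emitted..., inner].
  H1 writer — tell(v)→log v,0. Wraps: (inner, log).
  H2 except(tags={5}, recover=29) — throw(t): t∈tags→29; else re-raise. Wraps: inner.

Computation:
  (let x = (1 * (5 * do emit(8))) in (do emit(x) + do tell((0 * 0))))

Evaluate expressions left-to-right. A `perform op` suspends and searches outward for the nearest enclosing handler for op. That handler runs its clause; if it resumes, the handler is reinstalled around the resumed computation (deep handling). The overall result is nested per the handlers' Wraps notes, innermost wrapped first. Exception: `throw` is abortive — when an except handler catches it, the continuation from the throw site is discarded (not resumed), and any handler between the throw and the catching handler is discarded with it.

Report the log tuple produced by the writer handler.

Working:
emit(8) @ H0 ⇒ out+=8
emit(0) @ H0 ⇒ out+=0
tell(0) @ H1 ⇒ log+=0
H0 returns [8, 0, 0]
H1 returns ([8, 0, 0], (0))
H2 returns ([8, 0, 0], (0))
= ([8, 0, 0], (0))

Answer: (0)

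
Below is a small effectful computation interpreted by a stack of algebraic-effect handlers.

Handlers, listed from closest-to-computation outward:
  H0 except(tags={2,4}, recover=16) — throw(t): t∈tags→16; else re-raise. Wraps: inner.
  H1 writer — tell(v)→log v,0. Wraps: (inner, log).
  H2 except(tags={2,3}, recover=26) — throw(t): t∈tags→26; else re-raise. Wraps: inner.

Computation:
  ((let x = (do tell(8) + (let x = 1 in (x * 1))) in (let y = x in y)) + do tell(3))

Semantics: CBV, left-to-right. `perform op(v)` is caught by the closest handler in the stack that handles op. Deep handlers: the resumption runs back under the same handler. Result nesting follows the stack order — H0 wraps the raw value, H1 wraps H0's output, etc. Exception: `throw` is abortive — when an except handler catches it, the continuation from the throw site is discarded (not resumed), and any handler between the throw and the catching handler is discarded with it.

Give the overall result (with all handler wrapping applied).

Answer: (1, (8, 3))

Evaluation trace:
tell(8) @ H1 ⇒ log+=8
tell(3) @ H1 ⇒ log+=3
H0 returns 1
H1 returns (1, (8, 3))
H2 returns (1, (8, 3))
= (1, (8, 3))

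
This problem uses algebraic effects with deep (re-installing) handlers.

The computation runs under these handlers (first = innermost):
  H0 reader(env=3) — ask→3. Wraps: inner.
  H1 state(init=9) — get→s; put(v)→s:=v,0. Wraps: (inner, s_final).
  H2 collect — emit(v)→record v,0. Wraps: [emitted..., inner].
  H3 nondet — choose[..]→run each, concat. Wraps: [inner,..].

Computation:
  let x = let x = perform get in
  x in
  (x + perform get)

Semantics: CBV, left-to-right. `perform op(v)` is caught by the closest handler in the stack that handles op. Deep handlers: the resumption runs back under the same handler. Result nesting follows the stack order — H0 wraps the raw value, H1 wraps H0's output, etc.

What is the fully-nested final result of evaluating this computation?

Answer: [[(18, 9)]]

Step-by-step:
get @ H1 ⇒ 9
get @ H1 ⇒ 9
H0 returns 18
H1 returns (18, 9)
H2 returns [(18, 9)]
H3 returns [[(18, 9)]]
= [[(18, 9)]]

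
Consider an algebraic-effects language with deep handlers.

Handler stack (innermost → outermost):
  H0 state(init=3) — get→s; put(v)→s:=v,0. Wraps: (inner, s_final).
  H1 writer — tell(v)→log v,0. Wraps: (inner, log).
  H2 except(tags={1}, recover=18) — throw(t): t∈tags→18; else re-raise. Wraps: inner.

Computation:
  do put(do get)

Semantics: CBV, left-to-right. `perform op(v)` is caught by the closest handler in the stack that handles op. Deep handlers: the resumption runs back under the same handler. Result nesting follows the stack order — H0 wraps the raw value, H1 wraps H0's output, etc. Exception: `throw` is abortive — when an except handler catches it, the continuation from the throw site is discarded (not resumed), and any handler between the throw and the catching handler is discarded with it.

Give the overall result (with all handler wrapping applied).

Working:
get @ H0 ⇒ 3
put(3) @ H0 ⇒ s:=3
H0 returns (0, 3)
H1 returns ((0, 3), ())
H2 returns ((0, 3), ())
= ((0, 3), ())

Answer: ((0, 3), ())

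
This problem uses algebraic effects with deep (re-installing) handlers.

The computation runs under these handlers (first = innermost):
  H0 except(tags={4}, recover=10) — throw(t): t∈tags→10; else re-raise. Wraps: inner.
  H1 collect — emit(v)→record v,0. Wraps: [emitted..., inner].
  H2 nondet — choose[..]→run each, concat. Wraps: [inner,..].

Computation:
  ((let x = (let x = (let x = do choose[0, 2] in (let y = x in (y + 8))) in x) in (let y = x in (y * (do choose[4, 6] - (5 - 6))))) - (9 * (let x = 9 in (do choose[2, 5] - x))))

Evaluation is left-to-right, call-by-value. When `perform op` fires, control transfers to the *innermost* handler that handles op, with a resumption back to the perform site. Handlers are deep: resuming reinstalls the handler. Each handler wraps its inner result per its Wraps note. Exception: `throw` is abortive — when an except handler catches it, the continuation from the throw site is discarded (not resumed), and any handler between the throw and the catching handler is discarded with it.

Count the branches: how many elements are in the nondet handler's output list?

Step-by-step:
choose[0, 2] @ H2
  branch[0] choose=0:
    choose[4, 6] @ H2
      branch[0] choose=4:
        choose[2, 5] @ H2
          branch[0] choose=2:
            H0 returns 103
            H1 returns [103]
            H2 returns [[103]]
          branch[1] choose=5:
            H0 returns 76
            H1 returns [76]
            H2 returns [[76]]
      branch[1] choose=6:
        choose[2, 5] @ H2
          branch[0] choose=2:
            H0 returns 119
            H1 returns [119]
            H2 returns [[119]]
          branch[1] choose=5:
            H0 returns 92
            H1 returns [92]
            H2 returns [[92]]
  branch[1] choose=2:
    choose[4, 6] @ H2
      branch[0] choose=4:
        choose[2, 5] @ H2
          branch[0] choose=2:
            H0 returns 113
            H1 returns [113]
            H2 returns [[113]]
          branch[1] choose=5:
            H0 returns 86
            H1 returns [86]
            H2 returns [[86]]
      branch[1] choose=6:
        choose[2, 5] @ H2
          branch[0] choose=2:
            H0 returns 133
            H1 returns [133]
            H2 returns [[133]]
          branch[1] choose=5:
            H0 returns 106
            H1 returns [106]
            H2 returns [[106]]
= [[103], [76], [119], [92], [113], [86], [133], [106]]

Answer: 8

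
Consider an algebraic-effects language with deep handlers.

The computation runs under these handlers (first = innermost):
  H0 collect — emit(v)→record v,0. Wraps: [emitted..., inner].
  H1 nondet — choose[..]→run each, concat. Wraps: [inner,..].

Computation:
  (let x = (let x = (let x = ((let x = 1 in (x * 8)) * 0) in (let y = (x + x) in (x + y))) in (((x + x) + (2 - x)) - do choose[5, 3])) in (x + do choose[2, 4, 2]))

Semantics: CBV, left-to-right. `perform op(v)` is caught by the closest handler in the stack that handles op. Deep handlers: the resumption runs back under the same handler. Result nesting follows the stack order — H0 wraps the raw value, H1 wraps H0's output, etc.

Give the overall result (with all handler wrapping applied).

Evaluation trace:
choose[5, 3] @ H1
  branch[0] choose=5:
    choose[2, 4, 2] @ H1
      branch[0] choose=2:
        H0 returns [-1]
        H1 returns [[-1]]
      branch[1] choose=4:
        H0 returns [1]
        H1 returns [[1]]
      branch[2] choose=2:
        H0 returns [-1]
        H1 returns [[-1]]
  branch[1] choose=3:
    choose[2, 4, 2] @ H1
      branch[0] choose=2:
        H0 returns [1]
        H1 returns [[1]]
      branch[1] choose=4:
        H0 returns [3]
        H1 returns [[3]]
      branch[2] choose=2:
        H0 returns [1]
        H1 returns [[1]]
= [[-1], [1], [-1], [1], [3], [1]]

Answer: [[-1], [1], [-1], [1], [3], [1]]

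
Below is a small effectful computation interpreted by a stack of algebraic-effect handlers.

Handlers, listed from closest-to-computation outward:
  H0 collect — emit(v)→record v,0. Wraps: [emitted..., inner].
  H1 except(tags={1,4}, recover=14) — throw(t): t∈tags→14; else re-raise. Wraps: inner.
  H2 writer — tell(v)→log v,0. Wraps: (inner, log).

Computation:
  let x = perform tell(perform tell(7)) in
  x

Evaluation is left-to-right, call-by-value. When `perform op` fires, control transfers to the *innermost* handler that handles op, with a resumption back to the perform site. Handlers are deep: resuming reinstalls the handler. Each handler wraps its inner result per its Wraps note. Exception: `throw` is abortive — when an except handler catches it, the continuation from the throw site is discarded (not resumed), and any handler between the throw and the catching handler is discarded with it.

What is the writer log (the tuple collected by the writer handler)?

Evaluation trace:
tell(7) @ H2 ⇒ log+=7
tell(0) @ H2 ⇒ log+=0
H0 returns [0]
H1 returns [0]
H2 returns ([0], (7, 0))
= ([0], (7, 0))

Answer: (7, 0)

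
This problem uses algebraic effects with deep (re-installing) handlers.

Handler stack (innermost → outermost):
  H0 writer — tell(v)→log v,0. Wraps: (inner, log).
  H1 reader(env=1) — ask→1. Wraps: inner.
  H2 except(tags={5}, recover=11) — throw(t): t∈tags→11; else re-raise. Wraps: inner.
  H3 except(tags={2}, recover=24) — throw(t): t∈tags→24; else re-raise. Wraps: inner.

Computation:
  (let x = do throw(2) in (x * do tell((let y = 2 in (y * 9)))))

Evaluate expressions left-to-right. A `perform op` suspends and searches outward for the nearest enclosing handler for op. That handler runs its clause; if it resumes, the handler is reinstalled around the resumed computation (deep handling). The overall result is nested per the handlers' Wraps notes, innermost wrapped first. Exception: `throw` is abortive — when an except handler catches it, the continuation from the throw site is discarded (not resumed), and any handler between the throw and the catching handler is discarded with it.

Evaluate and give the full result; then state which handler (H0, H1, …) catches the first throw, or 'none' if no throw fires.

Step-by-step:
throw(2) @ H2 re-raised
throw(2) @ H3 caught ⇒ 24
= 24

Answer: 24 ; first throw caught by: H3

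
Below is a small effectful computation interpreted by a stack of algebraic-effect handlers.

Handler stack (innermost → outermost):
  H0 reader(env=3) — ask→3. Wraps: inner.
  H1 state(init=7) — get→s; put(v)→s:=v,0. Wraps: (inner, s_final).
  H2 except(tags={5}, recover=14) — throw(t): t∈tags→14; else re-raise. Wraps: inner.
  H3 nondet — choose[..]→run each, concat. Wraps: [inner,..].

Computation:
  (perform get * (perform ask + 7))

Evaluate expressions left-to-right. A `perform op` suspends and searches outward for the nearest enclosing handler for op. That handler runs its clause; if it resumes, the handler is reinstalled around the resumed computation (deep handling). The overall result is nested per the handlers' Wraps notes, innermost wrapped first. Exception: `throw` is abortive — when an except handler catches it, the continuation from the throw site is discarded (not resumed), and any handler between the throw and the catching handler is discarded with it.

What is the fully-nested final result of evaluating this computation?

Step-by-step:
get @ H1 ⇒ 7
ask @ H0 ⇒ 3
H0 returns 70
H1 returns (70, 7)
H2 returns (70, 7)
H3 returns [(70, 7)]
= [(70, 7)]

Answer: [(70, 7)]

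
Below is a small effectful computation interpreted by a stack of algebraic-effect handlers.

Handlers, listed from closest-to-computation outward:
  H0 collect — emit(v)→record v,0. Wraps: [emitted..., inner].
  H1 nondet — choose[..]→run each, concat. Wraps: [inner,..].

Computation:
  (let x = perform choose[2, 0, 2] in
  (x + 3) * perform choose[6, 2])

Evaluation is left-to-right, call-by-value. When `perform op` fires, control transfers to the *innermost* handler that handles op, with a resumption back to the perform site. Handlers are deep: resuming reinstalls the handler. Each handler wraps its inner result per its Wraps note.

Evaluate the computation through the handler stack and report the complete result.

Answer: [[30], [10], [18], [6], [30], [10]]

Step-by-step:
choose[2, 0, 2] @ H1
  branch[0] choose=2:
    choose[6, 2] @ H1
      branch[0] choose=6:
        H0 returns [30]
        H1 returns [[30]]
      branch[1] choose=2:
        H0 returns [10]
        H1 returns [[10]]
  branch[1] choose=0:
    choose[6, 2] @ H1
      branch[0] choose=6:
        H0 returns [18]
        H1 returns [[18]]
      branch[1] choose=2:
        H0 returns [6]
        H1 returns [[6]]
  branch[2] choose=2:
    choose[6, 2] @ H1
      branch[0] choose=6:
        H0 returns [30]
        H1 returns [[30]]
      branch[1] choose=2:
        H0 returns [10]
        H1 returns [[10]]
= [[30], [10], [18], [6], [30], [10]]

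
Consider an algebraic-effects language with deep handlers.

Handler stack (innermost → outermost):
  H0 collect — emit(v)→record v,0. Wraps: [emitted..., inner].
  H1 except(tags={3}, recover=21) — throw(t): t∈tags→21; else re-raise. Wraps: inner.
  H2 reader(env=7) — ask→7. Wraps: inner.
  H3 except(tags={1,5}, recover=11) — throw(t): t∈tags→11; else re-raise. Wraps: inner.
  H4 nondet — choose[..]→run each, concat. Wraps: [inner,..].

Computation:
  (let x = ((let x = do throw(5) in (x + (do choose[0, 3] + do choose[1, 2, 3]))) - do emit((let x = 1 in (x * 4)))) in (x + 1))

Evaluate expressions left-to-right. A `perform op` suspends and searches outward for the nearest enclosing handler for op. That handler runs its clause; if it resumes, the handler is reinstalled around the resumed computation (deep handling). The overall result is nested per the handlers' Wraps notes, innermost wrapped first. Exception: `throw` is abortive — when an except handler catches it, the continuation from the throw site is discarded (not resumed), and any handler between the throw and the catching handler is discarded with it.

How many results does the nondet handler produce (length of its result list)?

Answer: 1

Step-by-step:
throw(5) @ H1 re-raised
throw(5) @ H3 caught ⇒ 11
H4 returns [11]
= [11]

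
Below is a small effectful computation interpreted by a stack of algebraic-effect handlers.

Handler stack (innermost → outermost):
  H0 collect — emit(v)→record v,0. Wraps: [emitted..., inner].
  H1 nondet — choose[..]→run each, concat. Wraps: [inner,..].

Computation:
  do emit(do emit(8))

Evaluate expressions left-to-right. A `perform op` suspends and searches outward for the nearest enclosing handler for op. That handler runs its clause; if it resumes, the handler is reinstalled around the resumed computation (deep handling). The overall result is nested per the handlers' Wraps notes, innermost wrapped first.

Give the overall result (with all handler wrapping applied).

Evaluation trace:
emit(8) @ H0 ⇒ out+=8
emit(0) @ H0 ⇒ out+=0
H0 returns [8, 0, 0]
H1 returns [[8, 0, 0]]
= [[8, 0, 0]]

Answer: [[8, 0, 0]]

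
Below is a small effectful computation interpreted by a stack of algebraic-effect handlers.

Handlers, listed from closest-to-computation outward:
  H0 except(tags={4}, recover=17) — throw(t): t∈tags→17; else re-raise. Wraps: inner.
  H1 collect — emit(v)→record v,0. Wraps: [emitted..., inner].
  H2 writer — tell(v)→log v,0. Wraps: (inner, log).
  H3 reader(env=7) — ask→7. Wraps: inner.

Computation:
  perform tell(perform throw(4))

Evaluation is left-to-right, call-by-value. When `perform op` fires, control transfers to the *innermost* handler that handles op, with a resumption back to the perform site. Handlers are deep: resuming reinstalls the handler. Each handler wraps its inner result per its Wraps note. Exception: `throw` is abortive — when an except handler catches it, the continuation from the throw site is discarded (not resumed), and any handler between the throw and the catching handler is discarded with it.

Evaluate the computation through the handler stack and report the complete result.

Answer: ([17], ())

Evaluation trace:
throw(4) @ H0 caught ⇒ 17
H1 returns [17]
H2 returns ([17], ())
H3 returns ([17], ())
= ([17], ())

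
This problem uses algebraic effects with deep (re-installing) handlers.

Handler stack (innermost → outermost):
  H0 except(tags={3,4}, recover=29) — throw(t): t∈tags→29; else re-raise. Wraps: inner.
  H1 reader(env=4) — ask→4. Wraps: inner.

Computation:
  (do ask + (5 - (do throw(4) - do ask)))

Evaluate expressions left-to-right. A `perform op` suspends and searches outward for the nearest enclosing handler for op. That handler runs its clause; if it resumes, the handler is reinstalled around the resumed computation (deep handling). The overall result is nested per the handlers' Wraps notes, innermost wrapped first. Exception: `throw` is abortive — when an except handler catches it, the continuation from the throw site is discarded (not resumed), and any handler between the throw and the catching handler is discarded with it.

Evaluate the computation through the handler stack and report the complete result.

Step-by-step:
ask @ H1 ⇒ 4
throw(4) @ H0 caught ⇒ 29
H1 returns 29
= 29

Answer: 29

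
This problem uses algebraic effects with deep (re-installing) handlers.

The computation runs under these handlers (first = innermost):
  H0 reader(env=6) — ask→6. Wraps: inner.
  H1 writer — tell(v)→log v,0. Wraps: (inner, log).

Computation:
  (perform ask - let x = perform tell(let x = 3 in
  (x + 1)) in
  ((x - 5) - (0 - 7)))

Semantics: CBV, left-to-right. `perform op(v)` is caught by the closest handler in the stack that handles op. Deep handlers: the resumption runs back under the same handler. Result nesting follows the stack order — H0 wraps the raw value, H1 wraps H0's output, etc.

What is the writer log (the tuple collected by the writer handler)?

Answer: (4)

Step-by-step:
ask @ H0 ⇒ 6
tell(4) @ H1 ⇒ log+=4
H0 returns 4
H1 returns (4, (4))
= (4, (4))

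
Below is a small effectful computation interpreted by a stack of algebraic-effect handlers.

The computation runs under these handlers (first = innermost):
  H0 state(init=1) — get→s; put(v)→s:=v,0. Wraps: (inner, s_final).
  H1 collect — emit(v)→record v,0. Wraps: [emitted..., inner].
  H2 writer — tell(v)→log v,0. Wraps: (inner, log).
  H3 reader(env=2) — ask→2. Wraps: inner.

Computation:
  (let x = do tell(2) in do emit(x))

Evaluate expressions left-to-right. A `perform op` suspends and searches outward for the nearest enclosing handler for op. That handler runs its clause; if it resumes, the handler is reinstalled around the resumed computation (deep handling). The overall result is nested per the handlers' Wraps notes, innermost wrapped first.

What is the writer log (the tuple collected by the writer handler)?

Answer: (2)

Working:
tell(2) @ H2 ⇒ log+=2
emit(0) @ H1 ⇒ out+=0
H0 returns (0, 1)
H1 returns [0, (0, 1)]
H2 returns ([0, (0, 1)], (2))
H3 returns ([0, (0, 1)], (2))
= ([0, (0, 1)], (2))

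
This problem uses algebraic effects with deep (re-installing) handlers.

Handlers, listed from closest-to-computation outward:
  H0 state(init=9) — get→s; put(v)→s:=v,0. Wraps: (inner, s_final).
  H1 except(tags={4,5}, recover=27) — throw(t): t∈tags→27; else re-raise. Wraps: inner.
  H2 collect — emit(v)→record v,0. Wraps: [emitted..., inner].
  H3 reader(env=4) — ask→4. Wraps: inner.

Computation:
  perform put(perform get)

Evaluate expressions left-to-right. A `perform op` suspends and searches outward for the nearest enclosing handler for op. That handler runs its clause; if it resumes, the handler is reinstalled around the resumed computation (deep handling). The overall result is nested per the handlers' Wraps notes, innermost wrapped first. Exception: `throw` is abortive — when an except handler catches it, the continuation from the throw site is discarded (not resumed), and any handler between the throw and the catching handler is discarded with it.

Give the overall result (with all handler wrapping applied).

Working:
get @ H0 ⇒ 9
put(9) @ H0 ⇒ s:=9
H0 returns (0, 9)
H1 returns (0, 9)
H2 returns [(0, 9)]
H3 returns [(0, 9)]
= [(0, 9)]

Answer: [(0, 9)]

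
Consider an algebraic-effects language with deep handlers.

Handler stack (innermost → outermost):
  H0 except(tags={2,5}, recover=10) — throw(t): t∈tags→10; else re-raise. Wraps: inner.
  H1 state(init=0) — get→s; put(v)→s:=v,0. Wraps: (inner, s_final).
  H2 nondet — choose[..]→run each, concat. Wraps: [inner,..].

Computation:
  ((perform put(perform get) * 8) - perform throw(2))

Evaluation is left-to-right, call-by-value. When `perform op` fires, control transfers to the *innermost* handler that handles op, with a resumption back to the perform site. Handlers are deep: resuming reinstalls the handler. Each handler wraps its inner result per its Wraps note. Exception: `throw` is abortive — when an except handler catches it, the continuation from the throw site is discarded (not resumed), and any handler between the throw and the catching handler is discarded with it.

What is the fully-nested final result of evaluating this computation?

Working:
get @ H1 ⇒ 0
put(0) @ H1 ⇒ s:=0
throw(2) @ H0 caught ⇒ 10
H1 returns (10, 0)
H2 returns [(10, 0)]
= [(10, 0)]

Answer: [(10, 0)]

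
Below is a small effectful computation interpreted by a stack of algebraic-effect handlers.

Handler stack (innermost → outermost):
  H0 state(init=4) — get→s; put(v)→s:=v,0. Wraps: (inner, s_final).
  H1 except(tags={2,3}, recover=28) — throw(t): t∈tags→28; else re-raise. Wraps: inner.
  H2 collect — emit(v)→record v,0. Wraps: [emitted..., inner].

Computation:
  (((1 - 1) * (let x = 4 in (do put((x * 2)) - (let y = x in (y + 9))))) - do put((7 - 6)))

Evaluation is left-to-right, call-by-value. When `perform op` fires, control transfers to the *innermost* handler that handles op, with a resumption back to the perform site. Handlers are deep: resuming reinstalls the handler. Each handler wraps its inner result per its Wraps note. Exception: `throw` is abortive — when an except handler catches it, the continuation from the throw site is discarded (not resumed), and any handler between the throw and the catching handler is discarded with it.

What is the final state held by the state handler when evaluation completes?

Answer: 1

Working:
put(8) @ H0 ⇒ s:=8
put(1) @ H0 ⇒ s:=1
H0 returns (0, 1)
H1 returns (0, 1)
H2 returns [(0, 1)]
= [(0, 1)]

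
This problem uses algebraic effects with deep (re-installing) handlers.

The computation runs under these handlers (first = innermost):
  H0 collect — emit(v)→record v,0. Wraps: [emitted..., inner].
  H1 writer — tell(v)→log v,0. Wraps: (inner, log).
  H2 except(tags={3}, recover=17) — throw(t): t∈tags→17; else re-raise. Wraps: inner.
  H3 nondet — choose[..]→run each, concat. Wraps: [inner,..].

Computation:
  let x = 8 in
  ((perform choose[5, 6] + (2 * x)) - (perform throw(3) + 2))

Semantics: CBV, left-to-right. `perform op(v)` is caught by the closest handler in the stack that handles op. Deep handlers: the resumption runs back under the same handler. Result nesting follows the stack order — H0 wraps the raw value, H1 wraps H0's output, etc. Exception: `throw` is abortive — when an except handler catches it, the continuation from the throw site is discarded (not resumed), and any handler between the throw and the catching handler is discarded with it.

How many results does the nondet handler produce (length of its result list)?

Evaluation trace:
choose[5, 6] @ H3
  branch[0] choose=5:
    throw(3) @ H2 caught ⇒ 17
    H3 returns [17]
  branch[1] choose=6:
    throw(3) @ H2 caught ⇒ 17
    H3 returns [17]
= [17, 17]

Answer: 2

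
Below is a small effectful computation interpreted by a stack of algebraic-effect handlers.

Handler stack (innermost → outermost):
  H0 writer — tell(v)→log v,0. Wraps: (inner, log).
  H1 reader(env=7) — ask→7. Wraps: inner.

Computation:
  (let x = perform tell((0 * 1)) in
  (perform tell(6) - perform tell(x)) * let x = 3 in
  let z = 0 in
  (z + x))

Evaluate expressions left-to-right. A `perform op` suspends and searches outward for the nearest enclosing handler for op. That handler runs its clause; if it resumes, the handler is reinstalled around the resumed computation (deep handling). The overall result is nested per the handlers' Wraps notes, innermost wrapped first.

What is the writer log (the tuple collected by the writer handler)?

Answer: (0, 6, 0)

Working:
tell(0) @ H0 ⇒ log+=0
tell(6) @ H0 ⇒ log+=6
tell(0) @ H0 ⇒ log+=0
H0 returns (0, (0, 6, 0))
H1 returns (0, (0, 6, 0))
= (0, (0, 6, 0))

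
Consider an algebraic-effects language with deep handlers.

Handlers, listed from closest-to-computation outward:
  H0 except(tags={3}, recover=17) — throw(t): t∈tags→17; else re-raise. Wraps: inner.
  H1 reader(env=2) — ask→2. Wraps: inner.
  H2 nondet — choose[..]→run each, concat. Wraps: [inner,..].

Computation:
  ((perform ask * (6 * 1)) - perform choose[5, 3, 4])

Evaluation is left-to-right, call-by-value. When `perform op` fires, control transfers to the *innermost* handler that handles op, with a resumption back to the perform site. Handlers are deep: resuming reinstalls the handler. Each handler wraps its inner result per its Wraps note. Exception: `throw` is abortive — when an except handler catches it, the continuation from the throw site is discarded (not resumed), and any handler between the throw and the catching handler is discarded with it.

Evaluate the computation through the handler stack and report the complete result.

Answer: [7, 9, 8]

Step-by-step:
ask @ H1 ⇒ 2
choose[5, 3, 4] @ H2
  branch[0] choose=5:
    H0 returns 7
    H1 returns 7
    H2 returns [7]
  branch[1] choose=3:
    H0 returns 9
    H1 returns 9
    H2 returns [9]
  branch[2] choose=4:
    H0 returns 8
    H1 returns 8
    H2 returns [8]
= [7, 9, 8]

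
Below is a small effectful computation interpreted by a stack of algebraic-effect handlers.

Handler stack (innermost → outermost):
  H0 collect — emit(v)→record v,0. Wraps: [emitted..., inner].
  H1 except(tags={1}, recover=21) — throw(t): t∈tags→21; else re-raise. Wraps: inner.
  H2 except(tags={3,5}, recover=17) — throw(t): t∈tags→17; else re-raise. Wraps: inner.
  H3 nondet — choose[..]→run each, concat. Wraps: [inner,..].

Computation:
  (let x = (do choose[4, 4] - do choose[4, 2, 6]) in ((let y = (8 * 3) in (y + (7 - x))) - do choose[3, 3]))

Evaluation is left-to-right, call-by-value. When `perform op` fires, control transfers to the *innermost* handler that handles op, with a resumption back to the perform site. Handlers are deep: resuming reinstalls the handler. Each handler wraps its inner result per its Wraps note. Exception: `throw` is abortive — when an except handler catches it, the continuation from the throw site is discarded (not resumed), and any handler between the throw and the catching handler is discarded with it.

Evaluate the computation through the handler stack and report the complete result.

Working:
choose[4, 4] @ H3
  branch[0] choose=4:
    choose[4, 2, 6] @ H3
      branch[0] choose=4:
        choose[3, 3] @ H3
          branch[0] choose=3:
            H0 returns [28]
            H1 returns [28]
            H2 returns [28]
            H3 returns [[28]]
          branch[1] choose=3:
            H0 returns [28]
            H1 returns [28]
            H2 returns [28]
            H3 returns [[28]]
      branch[1] choose=2:
        choose[3, 3] @ H3
          branch[0] choose=3:
            H0 returns [26]
            H1 returns [26]
            H2 returns [26]
            H3 returns [[26]]
          branch[1] choose=3:
            H0 returns [26]
            H1 returns [26]
            H2 returns [26]
            H3 returns [[26]]
      branch[2] choose=6:
        choose[3, 3] @ H3
          branch[0] choose=3:
            H0 returns [30]
            H1 returns [30]
            H2 returns [30]
            H3 returns [[30]]
          branch[1] choose=3:
            H0 returns [30]
            H1 returns [30]
            H2 returns [30]
            H3 returns [[30]]
  branch[1] choose=4:
    choose[4, 2, 6] @ H3
      branch[0] choose=4:
        choose[3, 3] @ H3
          branch[0] choose=3:
            H0 returns [28]
            H1 returns [28]
            H2 returns [28]
            H3 returns [[28]]
          branch[1] choose=3:
            H0 returns [28]
            H1 returns [28]
            H2 returns [28]
            H3 returns [[28]]
      branch[1] choose=2:
        choose[3, 3] @ H3
          branch[0] choose=3:
            H0 returns [26]
            H1 returns [26]
            H2 returns [26]
            H3 returns [[26]]
          branch[1] choose=3:
            H0 returns [26]
            H1 returns [26]
            H2 returns [26]
            H3 returns [[26]]
      branch[2] choose=6:
        choose[3, 3] @ H3
          branch[0] choose=3:
            H0 returns [30]
            H1 returns [30]
            H2 returns [30]
            H3 returns [[30]]
          branch[1] choose=3:
            H0 returns [30]
            H1 returns [30]
            H2 returns [30]
            H3 returns [[30]]
= [[28], [28], [26], [26], [30], [30], [28], [28], [26], [26], [30], [30]]

Answer: [[28], [28], [26], [26], [30], [30], [28], [28], [26], [26], [30], [30]]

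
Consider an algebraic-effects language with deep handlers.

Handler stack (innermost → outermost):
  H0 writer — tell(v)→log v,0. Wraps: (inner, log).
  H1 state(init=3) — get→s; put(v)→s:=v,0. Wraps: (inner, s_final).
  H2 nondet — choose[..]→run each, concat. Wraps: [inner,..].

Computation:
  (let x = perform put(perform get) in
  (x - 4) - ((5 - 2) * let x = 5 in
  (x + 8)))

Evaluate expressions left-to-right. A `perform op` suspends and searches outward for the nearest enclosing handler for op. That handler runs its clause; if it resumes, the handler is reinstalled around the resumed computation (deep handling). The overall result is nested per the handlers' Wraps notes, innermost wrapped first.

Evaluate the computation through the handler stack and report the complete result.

Answer: [((-43, ()), 3)]

Evaluation trace:
get @ H1 ⇒ 3
put(3) @ H1 ⇒ s:=3
H0 returns (-43, ())
H1 returns ((-43, ()), 3)
H2 returns [((-43, ()), 3)]
= [((-43, ()), 3)]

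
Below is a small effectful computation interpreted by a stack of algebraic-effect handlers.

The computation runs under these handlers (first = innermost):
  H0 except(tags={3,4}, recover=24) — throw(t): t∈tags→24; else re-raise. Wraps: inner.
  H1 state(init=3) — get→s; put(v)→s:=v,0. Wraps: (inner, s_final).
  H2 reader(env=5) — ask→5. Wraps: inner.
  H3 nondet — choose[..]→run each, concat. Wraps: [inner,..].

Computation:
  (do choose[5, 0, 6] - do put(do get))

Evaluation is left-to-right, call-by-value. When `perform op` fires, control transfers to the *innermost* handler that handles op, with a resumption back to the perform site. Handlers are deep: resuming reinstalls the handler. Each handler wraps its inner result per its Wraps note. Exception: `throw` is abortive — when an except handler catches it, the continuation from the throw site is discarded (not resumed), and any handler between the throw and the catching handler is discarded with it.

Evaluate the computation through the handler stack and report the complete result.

Working:
choose[5, 0, 6] @ H3
  branch[0] choose=5:
    get @ H1 ⇒ 3
    put(3) @ H1 ⇒ s:=3
    H0 returns 5
    H1 returns (5, 3)
    H2 returns (5, 3)
    H3 returns [(5, 3)]
  branch[1] choose=0:
    get @ H1 ⇒ 3
    put(3) @ H1 ⇒ s:=3
    H0 returns 0
    H1 returns (0, 3)
    H2 returns (0, 3)
    H3 returns [(0, 3)]
  branch[2] choose=6:
    get @ H1 ⇒ 3
    put(3) @ H1 ⇒ s:=3
    H0 returns 6
    H1 returns (6, 3)
    H2 returns (6, 3)
    H3 returns [(6, 3)]
= [(5, 3), (0, 3), (6, 3)]

Answer: [(5, 3), (0, 3), (6, 3)]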